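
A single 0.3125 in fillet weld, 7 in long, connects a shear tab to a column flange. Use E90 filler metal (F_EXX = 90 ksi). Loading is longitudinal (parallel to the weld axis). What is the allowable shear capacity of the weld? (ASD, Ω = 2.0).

R_n/Ω ≈ 41.8 kip

Effective throat t_e = 0.707 × 0.3125 = 0.2209 in.
Total length L = 7 in; A_we = 0.2209 × 7 = 1.547 in².
F_nw = 0.6 F_EXX = 0.6 × 90 = 54 ksi.
R_n = 54 × 1.547 = 83.51 kip; R_n/Ω = 83.51/2.0 = 41.76 kip.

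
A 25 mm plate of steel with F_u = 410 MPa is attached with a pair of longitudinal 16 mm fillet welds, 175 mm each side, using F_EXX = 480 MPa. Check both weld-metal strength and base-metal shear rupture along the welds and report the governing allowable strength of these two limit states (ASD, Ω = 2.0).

t_e = 0.707 × 16 = 11.31 mm; L = 350 mm.
Weld metal: R_n/Ω = (1/2.0) × 0.6 × 480 × 11.31 × 350 × 10⁻³ = 570.1 kN.
Base metal (shear rupture): R_n/Ω = (1/2.0) × 0.6 × 410 × 25 × 350 × 10⁻³ = 1076 kN.
Governing: weld metal.

R_n/Ω ≈ 570 kN (weld metal governs)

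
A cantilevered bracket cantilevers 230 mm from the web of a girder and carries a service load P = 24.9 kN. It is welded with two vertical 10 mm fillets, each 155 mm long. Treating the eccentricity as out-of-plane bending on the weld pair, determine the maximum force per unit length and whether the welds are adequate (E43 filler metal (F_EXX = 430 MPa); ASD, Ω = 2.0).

L_w = 2 × 155 = 310 mm; section modulus (unit throat) S = 2 × L²/6 = 8008 mm².
Direct shear f_v = P/L_w = 24.9×10³/310 = 80.32 N/mm.
Moment M = P × e = 24.9×10³ × 230 = 5727000 N·mm; bending f_b = M/S = 715.1 N/mm.
f_max = √(f_v² + f_b²) = √(80.32² + 715.1²) = 719.6 N/mm.
r_n/Ω = (1/2.0) × 0.6 × 430 × (0.707 × 10) = 912 N/mm → adequate.

f_max ≈ 720 N/mm; adequate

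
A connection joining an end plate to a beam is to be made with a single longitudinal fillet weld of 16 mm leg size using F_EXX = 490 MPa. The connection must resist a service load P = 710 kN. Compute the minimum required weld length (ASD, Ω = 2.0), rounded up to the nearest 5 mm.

L = 430 mm

Throat t_e = 0.707 × 16 = 11.31 mm.
r_n/Ω = (0.6 × 490 × 11.31) / 2.0 = 1663 N/mm = 1.663 kN/mm.
L_req = P / (r_n/Ω) = 710 / 1.663 = 427 mm total.
Round up → use L = 430 mm.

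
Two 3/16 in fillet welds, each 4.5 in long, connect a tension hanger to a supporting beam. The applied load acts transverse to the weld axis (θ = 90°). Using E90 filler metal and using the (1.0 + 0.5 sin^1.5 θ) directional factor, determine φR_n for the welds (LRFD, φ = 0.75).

E90XX → F_EXX = 90 ksi.
t_e = 0.707 × 0.1875 = 0.1326 in; A_we = 0.1326 × 9 = 1.193 in².
Directional factor: 1.0 + 0.5 sin^1.5(90°) = 1.5.
F_nw = 0.6 × 90 × 1.5 = 81 ksi.
φR_n = 0.75 × 81 × 1.193 = 72.48 kips.

φR_n ≈ 72.5 kips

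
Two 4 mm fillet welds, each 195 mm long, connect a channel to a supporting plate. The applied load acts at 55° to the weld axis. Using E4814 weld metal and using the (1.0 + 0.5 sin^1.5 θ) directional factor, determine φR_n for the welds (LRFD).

φR_n ≈ 327 kN

E48XX → F_EXX = 480 MPa.
t_e = 0.707 × 4 = 2.828 mm; A_we = 2.828 × 390 = 1103 mm².
Directional factor: 1.0 + 0.5 sin^1.5(55°) = 1.371.
F_nw = 0.6 × 480 × 1.371 = 394.8 MPa.
φR_n = 0.75 × 394.8 × 1103 × 10⁻³ = 326.5 kN.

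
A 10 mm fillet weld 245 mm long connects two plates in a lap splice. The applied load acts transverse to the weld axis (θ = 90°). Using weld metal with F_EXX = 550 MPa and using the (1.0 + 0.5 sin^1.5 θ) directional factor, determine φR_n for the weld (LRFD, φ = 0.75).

φR_n ≈ 643 kN

t_e = 0.707 × 10 = 7.07 mm; A_we = 7.07 × 245 = 1732 mm².
Directional factor: 1.0 + 0.5 sin^1.5(90°) = 1.5.
F_nw = 0.6 × 550 × 1.5 = 495 MPa.
φR_n = 0.75 × 495 × 1732 × 10⁻³ = 643.1 kN.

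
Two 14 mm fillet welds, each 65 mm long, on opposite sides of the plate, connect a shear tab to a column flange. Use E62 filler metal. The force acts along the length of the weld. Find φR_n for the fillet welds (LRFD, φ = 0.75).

φR_n ≈ 359 kN

E62XX → F_EXX = 620 MPa.
Effective throat t_e = 0.707 × 14 = 9.898 mm.
Total length L = 130 mm; A_we = 9.898 × 130 = 1287 mm².
F_nw = 0.6 F_EXX = 0.6 × 620 = 372 MPa.
φR_n = 0.75 × 372 × 1287 × 10⁻³ = 359 kN.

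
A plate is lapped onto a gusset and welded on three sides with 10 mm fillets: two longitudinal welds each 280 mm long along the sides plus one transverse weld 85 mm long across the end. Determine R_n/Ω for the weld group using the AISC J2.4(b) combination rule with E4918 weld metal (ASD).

E49XX → F_EXX = 490 MPa.
t_e = 0.707 × 10 = 7.07 mm.
R_nwl = 0.6 × 490 × 7.07 × 560 × 10⁻³ = 1164 kN (longitudinal, 2 welds).
R_nwt = 0.6 × 490 × 7.07 × 85 × 10⁻³ = 176.7 kN (transverse, base value).
(i) R_nwl + R_nwt = 1341 kN; (ii) 0.85 R_nwl + 1.5 R_nwt = 1254 kN.
R_n = max = 1341 kN [governs: (i)]; R_n/Ω = 670.3 kN.

R_n/Ω ≈ 670 kN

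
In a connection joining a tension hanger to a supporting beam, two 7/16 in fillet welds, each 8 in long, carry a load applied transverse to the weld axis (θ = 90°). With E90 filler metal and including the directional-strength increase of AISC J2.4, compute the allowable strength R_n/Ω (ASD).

E90XX → F_EXX = 90 ksi.
t_e = 0.707 × 0.4375 = 0.3093 in; A_we = 0.3093 × 16 = 4.949 in².
Directional factor: 1.0 + 0.5 sin^1.5(90°) = 1.5.
F_nw = 0.6 × 90 × 1.5 = 81 ksi.
R_n/Ω = (81 × 4.949) / 2.0 = 200.4 kips.

R_n/Ω ≈ 200 kips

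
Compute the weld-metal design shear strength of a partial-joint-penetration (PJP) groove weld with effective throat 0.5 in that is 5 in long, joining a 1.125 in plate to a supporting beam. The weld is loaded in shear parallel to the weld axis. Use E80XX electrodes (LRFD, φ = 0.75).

E80XX → F_EXX = 80 ksi.
Effective throat (given) t_e = 0.5 in.
A_we = 0.5 × 5 = 2.5 in².
F_nw = 0.6 F_EXX = 48 ksi.
φR_n = 0.75 × 48 × 2.5 = 90 kip.

φR_n ≈ 90 kip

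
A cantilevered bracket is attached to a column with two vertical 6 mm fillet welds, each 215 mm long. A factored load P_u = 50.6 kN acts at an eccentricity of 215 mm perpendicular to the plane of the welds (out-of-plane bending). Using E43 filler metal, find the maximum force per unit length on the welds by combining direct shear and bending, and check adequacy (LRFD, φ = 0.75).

E43XX → F_EXX = 430 MPa.
L_w = 2 × 215 = 430 mm; section modulus (unit throat) S = 2 × L²/6 = 15410 mm².
Direct shear f_v = P/L_w = 50.6×10³/430 = 117.7 N/mm.
Moment M = P × e = 50.6×10³ × 215 = 10879000 N·mm; bending f_b = M/S = 706 N/mm.
f_max = √(f_v² + f_b²) = √(117.7² + 706²) = 715.8 N/mm.
φr_n = 0.75 × 0.6 × 430 × (0.707 × 6) = 820.8 N/mm → adequate.

f_max ≈ 716 N/mm; adequate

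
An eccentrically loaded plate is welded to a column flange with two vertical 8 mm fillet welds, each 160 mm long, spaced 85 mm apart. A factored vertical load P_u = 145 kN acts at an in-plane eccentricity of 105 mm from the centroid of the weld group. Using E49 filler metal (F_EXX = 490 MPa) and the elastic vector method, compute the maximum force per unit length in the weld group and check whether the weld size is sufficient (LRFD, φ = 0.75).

Total weld length L_w = 320 mm. Treat welds as unit-width lines.
Polar moment about centroid: J = 2[d³/12 + d(b/2)²] = 2[160³/12 + 160×42.5²] = 1261000 mm³.
Direct shear f_v = P/L_w = 145×10³ / 320 = 453.1 N/mm (vertical).
Torsion M = P·e = 145×10³ × 105 = 15225000 N·mm.
Critical point at (x, y) = (42.5, 80) from centroid. f_tx = M·y/J = 966.2 N/mm; f_ty = M·x/J = 513.3 N/mm.
Resultant f_max = √[f_tx² + (f_v + f_ty)²] = √[966.2² + (453.1 + 513.3)²] = 1367 N/mm.
Capacity per unit length: φr_n = 0.75 × 0.6 × 490 × (0.707 × 8) = 1247 N/mm.
1367 > 1247 → NOT adequate.

f_max ≈ 1370 N/mm; NOT adequate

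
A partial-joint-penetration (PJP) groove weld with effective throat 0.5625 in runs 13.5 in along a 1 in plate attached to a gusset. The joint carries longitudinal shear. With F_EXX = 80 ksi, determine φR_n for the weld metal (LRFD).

Effective throat (given) t_e = 0.5625 in.
A_we = 0.5625 × 13.5 = 7.594 in².
F_nw = 0.6 F_EXX = 48 ksi.
φR_n = 0.75 × 48 × 7.594 = 273.4 kip.

φR_n ≈ 273 kip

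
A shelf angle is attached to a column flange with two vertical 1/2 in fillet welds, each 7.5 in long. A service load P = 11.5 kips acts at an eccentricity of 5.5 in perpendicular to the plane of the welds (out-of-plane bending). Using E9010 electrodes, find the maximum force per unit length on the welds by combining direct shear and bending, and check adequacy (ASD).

E90XX → F_EXX = 90 ksi.
L_w = 2 × 7.5 = 15 in; section modulus (unit throat) S = 2 × L²/6 = 18.75 in².
Direct shear f_v = P/L_w = 11.5/15 = 0.7667 kip/in.
Moment M = P × e = 11.5 × 5.5 = 63.25 kip·in; bending f_b = M/S = 3.373 kip/in.
f_max = √(f_v² + f_b²) = √(0.7667² + 3.373²) = 3.459 kip/in.
r_n/Ω = (1/2.0) × 0.6 × 90 × (0.707 × 0.5) = 9.544 kip/in → adequate.

f_max ≈ 3.46 kip/in; adequate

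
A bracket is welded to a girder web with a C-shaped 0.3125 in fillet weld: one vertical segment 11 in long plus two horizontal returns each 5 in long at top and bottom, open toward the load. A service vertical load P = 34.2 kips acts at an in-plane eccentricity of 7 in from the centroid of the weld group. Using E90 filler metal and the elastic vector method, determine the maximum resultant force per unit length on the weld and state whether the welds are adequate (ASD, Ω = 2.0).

f_max ≈ 4.56 kip/in; adequate

E90XX → F_EXX = 90 ksi.
Total weld length L_w = 21 in. Treat welds as unit-width lines.
Centroid: x̄ = 2×5×2.5 / 21 = 1.19 in from the vertical weld.
Polar moment about centroid: J = I_x + I_y = [11³/12 + 2×5×5.5²] + [11×1.19² + 2(5³/12 + 5×1.31²)] = 467 in³.
Direct shear f_v = P/L_w = 34.2 / 21 = 1.629 kip/in (vertical).
Torsion M = P·e = 34.2 × 7 = 239.4 kip·in.
Critical point at (x, y) = (3.81, 5.5) from centroid. f_tx = M·y/J = 2.82 kip/in; f_ty = M·x/J = 1.953 kip/in.
Resultant f_max = √[f_tx² + (f_v + f_ty)²] = √[2.82² + (1.629 + 1.953)²] = 4.558 kip/in.
Capacity per unit length: r_n/Ω = (1/2.0) × 0.6 × 90 × (0.707 × 0.3125) = 5.965 kip/in.
4.558 ≤ 5.965 → adequate.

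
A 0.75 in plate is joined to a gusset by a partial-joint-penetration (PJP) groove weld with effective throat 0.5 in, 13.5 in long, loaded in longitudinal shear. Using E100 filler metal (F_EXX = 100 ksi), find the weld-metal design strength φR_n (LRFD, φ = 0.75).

φR_n ≈ 304 kip

Effective throat (given) t_e = 0.5 in.
A_we = 0.5 × 13.5 = 6.75 in².
F_nw = 0.6 F_EXX = 60 ksi.
φR_n = 0.75 × 60 × 6.75 = 303.8 kip.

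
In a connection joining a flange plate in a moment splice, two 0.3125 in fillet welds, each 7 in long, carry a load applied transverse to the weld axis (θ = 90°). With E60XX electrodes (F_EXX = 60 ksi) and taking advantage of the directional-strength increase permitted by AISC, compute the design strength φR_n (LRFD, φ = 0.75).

t_e = 0.707 × 0.3125 = 0.2209 in; A_we = 0.2209 × 14 = 3.093 in².
Directional factor: 1.0 + 0.5 sin^1.5(90°) = 1.5.
F_nw = 0.6 × 60 × 1.5 = 54 ksi.
φR_n = 0.75 × 54 × 3.093 = 125.3 kip.

φR_n ≈ 125 kip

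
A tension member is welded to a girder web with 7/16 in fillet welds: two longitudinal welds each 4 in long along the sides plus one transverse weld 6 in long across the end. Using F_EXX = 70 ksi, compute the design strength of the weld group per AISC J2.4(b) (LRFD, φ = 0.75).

φR_n ≈ 154 kips

t_e = 0.707 × 0.4375 = 0.3093 in.
R_nwl = 0.6 × 70 × 0.3093 × 8 = 103.9 kips (longitudinal, 2 welds).
R_nwt = 0.6 × 70 × 0.3093 × 6 = 77.95 kips (transverse, base value).
(i) R_nwl + R_nwt = 181.9 kips; (ii) 0.85 R_nwl + 1.5 R_nwt = 205.3 kips.
R_n = max = 205.3 kips [governs: (ii)]; φR_n = 153.9 kips.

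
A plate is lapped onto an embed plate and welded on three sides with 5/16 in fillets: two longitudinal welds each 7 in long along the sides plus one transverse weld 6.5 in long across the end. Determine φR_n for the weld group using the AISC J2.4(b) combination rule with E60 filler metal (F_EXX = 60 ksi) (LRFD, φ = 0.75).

φR_n ≈ 129 kips

t_e = 0.707 × 0.3125 = 0.2209 in.
R_nwl = 0.6 × 60 × 0.2209 × 14 = 111.4 kips (longitudinal, 2 welds).
R_nwt = 0.6 × 60 × 0.2209 × 6.5 = 51.7 kips (transverse, base value).
(i) R_nwl + R_nwt = 163.1 kips; (ii) 0.85 R_nwl + 1.5 R_nwt = 172.2 kips.
R_n = max = 172.2 kips [governs: (ii)]; φR_n = 129.1 kips.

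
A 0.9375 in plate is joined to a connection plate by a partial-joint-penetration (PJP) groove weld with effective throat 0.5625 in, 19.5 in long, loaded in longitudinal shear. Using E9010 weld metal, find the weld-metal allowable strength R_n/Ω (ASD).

E90XX → F_EXX = 90 ksi.
Effective throat (given) t_e = 0.5625 in.
A_we = 0.5625 × 19.5 = 10.97 in².
F_nw = 0.6 F_EXX = 54 ksi.
R_n/Ω = (54 × 10.97) / 2.0 = 296.2 kip.

R_n/Ω ≈ 296 kip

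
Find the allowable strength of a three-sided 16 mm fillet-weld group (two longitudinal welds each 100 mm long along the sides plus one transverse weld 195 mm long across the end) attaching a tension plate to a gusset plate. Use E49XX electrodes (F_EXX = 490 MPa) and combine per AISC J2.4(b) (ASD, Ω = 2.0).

R_n/Ω ≈ 769 kN

t_e = 0.707 × 16 = 11.31 mm.
R_nwl = 0.6 × 490 × 11.31 × 200 × 10⁻³ = 665.1 kN (longitudinal, 2 welds).
R_nwt = 0.6 × 490 × 11.31 × 195 × 10⁻³ = 648.5 kN (transverse, base value).
(i) R_nwl + R_nwt = 1314 kN; (ii) 0.85 R_nwl + 1.5 R_nwt = 1538 kN.
R_n = max = 1538 kN [governs: (ii)]; R_n/Ω = 769.1 kN.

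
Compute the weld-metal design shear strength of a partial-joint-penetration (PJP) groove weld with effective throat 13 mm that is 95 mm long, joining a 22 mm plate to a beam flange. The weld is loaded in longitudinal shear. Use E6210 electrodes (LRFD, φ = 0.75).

φR_n ≈ 345 kN

E62XX → F_EXX = 620 MPa.
Effective throat (given) t_e = 13 mm.
A_we = 13 × 95 = 1235 mm².
F_nw = 0.6 F_EXX = 372 MPa.
φR_n = 0.75 × 372 × 1235 × 10⁻³ = 344.6 kN.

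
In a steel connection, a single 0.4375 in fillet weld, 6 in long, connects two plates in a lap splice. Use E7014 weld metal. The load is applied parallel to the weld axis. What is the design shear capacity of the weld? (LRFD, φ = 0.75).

φR_n ≈ 58.5 kips

E70XX → F_EXX = 70 ksi.
Effective throat t_e = 0.707 × 0.4375 = 0.3093 in.
Total length L = 6 in; A_we = 0.3093 × 6 = 1.856 in².
F_nw = 0.6 F_EXX = 0.6 × 70 = 42 ksi.
φR_n = 0.75 × 42 × 1.856 = 58.46 kips.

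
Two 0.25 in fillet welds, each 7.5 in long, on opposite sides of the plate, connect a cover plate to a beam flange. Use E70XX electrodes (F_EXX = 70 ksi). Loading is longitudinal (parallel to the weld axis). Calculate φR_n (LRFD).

φR_n ≈ 83.5 kips

Effective throat t_e = 0.707 × 0.25 = 0.1767 in.
Total length L = 15 in; A_we = 0.1767 × 15 = 2.651 in².
F_nw = 0.6 F_EXX = 0.6 × 70 = 42 ksi.
φR_n = 0.75 × 42 × 2.651 = 83.51 kips.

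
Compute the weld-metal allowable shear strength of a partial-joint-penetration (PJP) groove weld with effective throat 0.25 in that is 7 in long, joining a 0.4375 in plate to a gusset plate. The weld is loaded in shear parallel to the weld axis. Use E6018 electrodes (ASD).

R_n/Ω ≈ 31.5 kip

E60XX → F_EXX = 60 ksi.
Effective throat (given) t_e = 0.25 in.
A_we = 0.25 × 7 = 1.75 in².
F_nw = 0.6 F_EXX = 36 ksi.
R_n/Ω = (36 × 1.75) / 2.0 = 31.5 kip.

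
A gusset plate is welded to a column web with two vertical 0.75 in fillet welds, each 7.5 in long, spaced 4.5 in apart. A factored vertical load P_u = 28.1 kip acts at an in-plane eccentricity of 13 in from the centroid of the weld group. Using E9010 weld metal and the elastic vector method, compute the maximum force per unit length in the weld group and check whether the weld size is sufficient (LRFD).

f_max ≈ 12 kip/in; adequate

E90XX → F_EXX = 90 ksi.
Total weld length L_w = 15 in. Treat welds as unit-width lines.
Polar moment about centroid: J = 2[d³/12 + d(b/2)²] = 2[7.5³/12 + 7.5×2.25²] = 146.2 in³.
Direct shear f_v = P/L_w = 28.1 / 15 = 1.873 kip/in (vertical).
Torsion M = P·e = 28.1 × 13 = 365.3 kip·in.
Critical point at (x, y) = (2.25, 3.75) from centroid. f_tx = M·y/J = 9.367 kip/in; f_ty = M·x/J = 5.62 kip/in.
Resultant f_max = √[f_tx² + (f_v + f_ty)²] = √[9.367² + (1.873 + 5.62)²] = 12 kip/in.
Capacity per unit length: φr_n = 0.75 × 0.6 × 90 × (0.707 × 0.75) = 21.48 kip/in.
12 ≤ 21.48 → adequate.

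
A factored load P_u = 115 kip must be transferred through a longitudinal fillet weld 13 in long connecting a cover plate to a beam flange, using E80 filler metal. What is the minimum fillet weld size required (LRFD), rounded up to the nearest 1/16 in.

w = 3/8 in

E80XX → F_EXX = 80 ksi.
Total weld length L = 13 in.
Required throat t_e = P_u / (φ × 0.6 F_EXX × L) = 115 / (0.75 × 0.6 × 80 × 13) = 0.2457 in.
Required leg w = t_e / 0.707 = 0.3476 in → use 3/8 in.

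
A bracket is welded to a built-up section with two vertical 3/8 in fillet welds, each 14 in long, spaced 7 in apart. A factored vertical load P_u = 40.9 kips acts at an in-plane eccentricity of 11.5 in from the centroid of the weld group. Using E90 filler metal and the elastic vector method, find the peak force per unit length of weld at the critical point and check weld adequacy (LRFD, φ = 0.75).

E90XX → F_EXX = 90 ksi.
Total weld length L_w = 28 in. Treat welds as unit-width lines.
Polar moment about centroid: J = 2[d³/12 + d(b/2)²] = 2[14³/12 + 14×3.5²] = 800.3 in³.
Direct shear f_v = P/L_w = 40.9 / 28 = 1.461 kip/in (vertical).
Torsion M = P·e = 40.9 × 11.5 = 470.35 kip·in.
Critical point at (x, y) = (3.5, 7) from centroid. f_tx = M·y/J = 4.114 kip/in; f_ty = M·x/J = 2.057 kip/in.
Resultant f_max = √[f_tx² + (f_v + f_ty)²] = √[4.114² + (1.461 + 2.057)²] = 5.413 kip/in.
Capacity per unit length: φr_n = 0.75 × 0.6 × 90 × (0.707 × 0.375) = 10.74 kip/in.
5.413 ≤ 10.74 → adequate.

f_max ≈ 5.41 kip/in; adequate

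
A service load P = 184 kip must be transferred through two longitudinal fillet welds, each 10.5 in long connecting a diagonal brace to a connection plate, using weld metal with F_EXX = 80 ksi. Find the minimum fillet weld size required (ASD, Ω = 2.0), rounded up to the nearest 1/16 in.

w = 9/16 in

Total weld length L = 21 in.
Required throat t_e = P × Ω / (0.6 F_EXX × L) = 184 × 2.0 / (0.6 × 80 × 21) = 0.3651 in.
Required leg w = t_e / 0.707 = 0.5164 in → use 9/16 in.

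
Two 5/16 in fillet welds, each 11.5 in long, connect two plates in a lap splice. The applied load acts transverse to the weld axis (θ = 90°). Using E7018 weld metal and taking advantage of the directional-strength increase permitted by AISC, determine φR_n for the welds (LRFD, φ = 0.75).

E70XX → F_EXX = 70 ksi.
t_e = 0.707 × 0.3125 = 0.2209 in; A_we = 0.2209 × 23 = 5.082 in².
Directional factor: 1.0 + 0.5 sin^1.5(90°) = 1.5.
F_nw = 0.6 × 70 × 1.5 = 63 ksi.
φR_n = 0.75 × 63 × 5.082 = 240.1 kips.

φR_n ≈ 240 kips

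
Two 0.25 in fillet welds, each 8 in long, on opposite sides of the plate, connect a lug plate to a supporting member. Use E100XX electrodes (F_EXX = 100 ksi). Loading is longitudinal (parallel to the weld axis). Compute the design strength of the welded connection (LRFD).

φR_n ≈ 127 kips

Effective throat t_e = 0.707 × 0.25 = 0.1767 in.
Total length L = 16 in; A_we = 0.1767 × 16 = 2.828 in².
F_nw = 0.6 F_EXX = 0.6 × 100 = 60 ksi.
φR_n = 0.75 × 60 × 2.828 = 127.3 kips.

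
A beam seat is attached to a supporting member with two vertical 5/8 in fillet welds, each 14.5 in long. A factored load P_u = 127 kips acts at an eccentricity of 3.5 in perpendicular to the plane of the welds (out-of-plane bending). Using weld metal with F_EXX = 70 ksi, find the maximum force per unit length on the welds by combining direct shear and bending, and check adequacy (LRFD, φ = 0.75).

f_max ≈ 7.71 kip/in; adequate

L_w = 2 × 14.5 = 29 in; section modulus (unit throat) S = 2 × L²/6 = 70.08 in².
Direct shear f_v = P/L_w = 127/29 = 4.379 kip/in.
Moment M = P × e = 127 × 3.5 = 444.5 kip·in; bending f_b = M/S = 6.342 kip/in.
f_max = √(f_v² + f_b²) = √(4.379² + 6.342²) = 7.707 kip/in.
φr_n = 0.75 × 0.6 × 70 × (0.707 × 0.625) = 13.92 kip/in → adequate.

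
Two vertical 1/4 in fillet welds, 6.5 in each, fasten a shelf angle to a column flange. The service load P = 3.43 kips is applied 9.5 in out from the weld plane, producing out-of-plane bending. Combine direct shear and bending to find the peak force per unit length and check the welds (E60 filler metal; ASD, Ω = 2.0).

E60XX → F_EXX = 60 ksi.
L_w = 2 × 6.5 = 13 in; section modulus (unit throat) S = 2 × L²/6 = 14.08 in².
Direct shear f_v = P/L_w = 3.43/13 = 0.2638 kip/in.
Moment M = P × e = 3.43 × 9.5 = 32.585 kip·in; bending f_b = M/S = 2.314 kip/in.
f_max = √(f_v² + f_b²) = √(0.2638² + 2.314²) = 2.329 kip/in.
r_n/Ω = (1/2.0) × 0.6 × 60 × (0.707 × 0.25) = 3.181 kip/in → adequate.

f_max ≈ 2.33 kip/in; adequate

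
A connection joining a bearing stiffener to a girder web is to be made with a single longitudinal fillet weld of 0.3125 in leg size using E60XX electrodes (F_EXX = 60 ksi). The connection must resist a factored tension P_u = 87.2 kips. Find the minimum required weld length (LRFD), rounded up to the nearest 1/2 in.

Throat t_e = 0.707 × 0.3125 = 0.2209 in.
φr_n = 0.75 × 0.6 × 60 × 0.2209 = 5.965 kips/in.
L_req = P_u / φr_n = 87.2 / 5.965 = 14.62 in total.
Round up → use L = 15 in.

L = 15 in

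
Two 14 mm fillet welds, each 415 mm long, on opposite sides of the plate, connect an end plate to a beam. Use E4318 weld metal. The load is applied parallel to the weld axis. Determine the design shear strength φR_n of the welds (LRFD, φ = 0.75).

φR_n ≈ 1590 kN

E43XX → F_EXX = 430 MPa.
Effective throat t_e = 0.707 × 14 = 9.898 mm.
Total length L = 830 mm; A_we = 9.898 × 830 = 8215 mm².
F_nw = 0.6 F_EXX = 0.6 × 430 = 258 MPa.
φR_n = 0.75 × 258 × 8215 × 10⁻³ = 1590 kN.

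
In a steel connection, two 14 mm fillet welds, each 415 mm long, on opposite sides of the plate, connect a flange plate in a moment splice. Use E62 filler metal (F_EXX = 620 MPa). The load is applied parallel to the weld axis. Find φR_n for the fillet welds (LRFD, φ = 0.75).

Effective throat t_e = 0.707 × 14 = 9.898 mm.
Total length L = 830 mm; A_we = 9.898 × 830 = 8215 mm².
F_nw = 0.6 F_EXX = 0.6 × 620 = 372 MPa.
φR_n = 0.75 × 372 × 8215 × 10⁻³ = 2292 kN.

φR_n ≈ 2290 kN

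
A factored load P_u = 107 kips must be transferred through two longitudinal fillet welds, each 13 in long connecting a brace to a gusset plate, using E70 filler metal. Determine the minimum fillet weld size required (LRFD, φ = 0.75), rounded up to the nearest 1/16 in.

E70XX → F_EXX = 70 ksi.
Total weld length L = 26 in.
Required throat t_e = P_u / (φ × 0.6 F_EXX × L) = 107 / (0.75 × 0.6 × 70 × 26) = 0.1306 in.
Required leg w = t_e / 0.707 = 0.1848 in → use 3/16 in.

w = 3/16 in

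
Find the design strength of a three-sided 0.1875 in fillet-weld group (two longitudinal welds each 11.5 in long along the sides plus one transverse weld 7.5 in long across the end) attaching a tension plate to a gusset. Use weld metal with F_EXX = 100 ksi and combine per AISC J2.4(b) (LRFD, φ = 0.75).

φR_n ≈ 184 kips

t_e = 0.707 × 0.1875 = 0.1326 in.
R_nwl = 0.6 × 100 × 0.1326 × 23 = 182.9 kips (longitudinal, 2 welds).
R_nwt = 0.6 × 100 × 0.1326 × 7.5 = 59.65 kips (transverse, base value).
(i) R_nwl + R_nwt = 242.6 kips; (ii) 0.85 R_nwl + 1.5 R_nwt = 245 kips.
R_n = max = 245 kips [governs: (ii)]; φR_n = 183.7 kips.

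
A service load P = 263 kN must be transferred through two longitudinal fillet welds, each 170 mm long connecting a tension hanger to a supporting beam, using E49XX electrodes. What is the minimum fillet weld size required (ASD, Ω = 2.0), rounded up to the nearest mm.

w = 8 mm

E49XX → F_EXX = 490 MPa.
Total weld length L = 340 mm.
Required throat t_e = P × Ω / (0.6 F_EXX × L) = 263 × 2.0 / (0.6 × 490 × 340 × 10⁻³) = 5.262 mm.
Required leg w = t_e / 0.707 = 7.443 mm → use 8 mm.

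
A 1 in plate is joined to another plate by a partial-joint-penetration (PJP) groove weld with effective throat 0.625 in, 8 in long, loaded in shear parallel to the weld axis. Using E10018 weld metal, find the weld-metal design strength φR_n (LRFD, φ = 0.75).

φR_n ≈ 225 kip

E100XX → F_EXX = 100 ksi.
Effective throat (given) t_e = 0.625 in.
A_we = 0.625 × 8 = 5 in².
F_nw = 0.6 F_EXX = 60 ksi.
φR_n = 0.75 × 60 × 5 = 225 kip.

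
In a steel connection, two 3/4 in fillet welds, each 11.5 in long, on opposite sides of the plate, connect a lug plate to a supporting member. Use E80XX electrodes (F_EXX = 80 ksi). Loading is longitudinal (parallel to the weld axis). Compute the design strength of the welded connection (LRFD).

φR_n ≈ 439 kips

Effective throat t_e = 0.707 × 0.75 = 0.5302 in.
Total length L = 23 in; A_we = 0.5302 × 23 = 12.2 in².
F_nw = 0.6 F_EXX = 0.6 × 80 = 48 ksi.
φR_n = 0.75 × 48 × 12.2 = 439 kips.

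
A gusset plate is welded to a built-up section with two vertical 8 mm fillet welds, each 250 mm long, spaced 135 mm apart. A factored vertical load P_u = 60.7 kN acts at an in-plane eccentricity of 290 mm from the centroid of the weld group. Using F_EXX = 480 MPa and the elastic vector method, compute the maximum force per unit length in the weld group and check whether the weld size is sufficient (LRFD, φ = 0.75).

Total weld length L_w = 500 mm. Treat welds as unit-width lines.
Polar moment about centroid: J = 2[d³/12 + d(b/2)²] = 2[250³/12 + 250×67.5²] = 4882000 mm³.
Direct shear f_v = P/L_w = 60.7×10³ / 500 = 121.4 N/mm (vertical).
Torsion M = P·e = 60.7×10³ × 290 = 17603000 N·mm.
Critical point at (x, y) = (67.5, 125) from centroid. f_tx = M·y/J = 450.7 N/mm; f_ty = M·x/J = 243.4 N/mm.
Resultant f_max = √[f_tx² + (f_v + f_ty)²] = √[450.7² + (121.4 + 243.4)²] = 579.8 N/mm.
Capacity per unit length: φr_n = 0.75 × 0.6 × 480 × (0.707 × 8) = 1222 N/mm.
579.8 ≤ 1222 → adequate.

f_max ≈ 580 N/mm; adequate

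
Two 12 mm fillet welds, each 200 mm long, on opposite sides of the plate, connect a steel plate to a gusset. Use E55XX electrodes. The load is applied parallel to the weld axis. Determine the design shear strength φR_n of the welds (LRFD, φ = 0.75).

φR_n ≈ 840 kN

E55XX → F_EXX = 550 MPa.
Effective throat t_e = 0.707 × 12 = 8.484 mm.
Total length L = 400 mm; A_we = 8.484 × 400 = 3394 mm².
F_nw = 0.6 F_EXX = 0.6 × 550 = 330 MPa.
φR_n = 0.75 × 330 × 3394 × 10⁻³ = 839.9 kN.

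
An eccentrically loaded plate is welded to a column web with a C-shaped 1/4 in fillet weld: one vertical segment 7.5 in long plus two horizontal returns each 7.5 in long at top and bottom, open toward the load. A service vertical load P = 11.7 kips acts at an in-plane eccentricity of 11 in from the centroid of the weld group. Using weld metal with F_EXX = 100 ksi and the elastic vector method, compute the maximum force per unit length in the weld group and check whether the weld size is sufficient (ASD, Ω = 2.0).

Total weld length L_w = 22.5 in. Treat welds as unit-width lines.
Centroid: x̄ = 2×7.5×3.75 / 22.5 = 2.5 in from the vertical weld.
Polar moment about centroid: J = I_x + I_y = [7.5³/12 + 2×7.5×3.75²] + [7.5×2.5² + 2(7.5³/12 + 7.5×1.25²)] = 386.7 in³.
Direct shear f_v = P/L_w = 11.7 / 22.5 = 0.52 kip/in (vertical).
Torsion M = P·e = 11.7 × 11 = 128.7 kip·in.
Critical point at (x, y) = (5, 3.75) from centroid. f_tx = M·y/J = 1.248 kip/in; f_ty = M·x/J = 1.664 kip/in.
Resultant f_max = √[f_tx² + (f_v + f_ty)²] = √[1.248² + (0.52 + 1.664)²] = 2.515 kip/in.
Capacity per unit length: r_n/Ω = (1/2.0) × 0.6 × 100 × (0.707 × 0.25) = 5.302 kip/in.
2.515 ≤ 5.302 → adequate.

f_max ≈ 2.52 kip/in; adequate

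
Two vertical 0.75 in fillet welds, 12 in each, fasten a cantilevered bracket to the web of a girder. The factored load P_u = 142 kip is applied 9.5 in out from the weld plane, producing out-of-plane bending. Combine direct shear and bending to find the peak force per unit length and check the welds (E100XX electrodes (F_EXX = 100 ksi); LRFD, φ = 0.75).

f_max ≈ 28.7 kip/in; NOT adequate

L_w = 2 × 12 = 24 in; section modulus (unit throat) S = 2 × L²/6 = 48 in².
Direct shear f_v = P/L_w = 142/24 = 5.917 kip/in.
Moment M = P × e = 142 × 9.5 = 1349 kip·in; bending f_b = M/S = 28.1 kip/in.
f_max = √(f_v² + f_b²) = √(5.917² + 28.1²) = 28.72 kip/in.
φr_n = 0.75 × 0.6 × 100 × (0.707 × 0.75) = 23.86 kip/in → NOT adequate.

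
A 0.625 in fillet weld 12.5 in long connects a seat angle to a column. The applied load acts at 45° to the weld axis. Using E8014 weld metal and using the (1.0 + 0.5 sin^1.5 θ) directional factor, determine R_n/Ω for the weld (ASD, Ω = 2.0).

R_n/Ω ≈ 172 kip

E80XX → F_EXX = 80 ksi.
t_e = 0.707 × 0.625 = 0.4419 in; A_we = 0.4419 × 12.5 = 5.523 in².
Directional factor: 1.0 + 0.5 sin^1.5(45°) = 1.297.
F_nw = 0.6 × 80 × 1.297 = 62.27 ksi.
R_n/Ω = (62.27 × 5.523) / 2.0 = 172 kip.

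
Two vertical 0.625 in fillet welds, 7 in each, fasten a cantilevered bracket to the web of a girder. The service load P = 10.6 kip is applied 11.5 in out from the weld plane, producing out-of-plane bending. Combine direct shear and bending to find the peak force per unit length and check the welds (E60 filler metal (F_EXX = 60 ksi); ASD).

f_max ≈ 7.5 kip/in; adequate

L_w = 2 × 7 = 14 in; section modulus (unit throat) S = 2 × L²/6 = 16.33 in².
Direct shear f_v = P/L_w = 10.6/14 = 0.7571 kip/in.
Moment M = P × e = 10.6 × 11.5 = 121.9 kip·in; bending f_b = M/S = 7.463 kip/in.
f_max = √(f_v² + f_b²) = √(0.7571² + 7.463²) = 7.502 kip/in.
r_n/Ω = (1/2.0) × 0.6 × 60 × (0.707 × 0.625) = 7.954 kip/in → adequate.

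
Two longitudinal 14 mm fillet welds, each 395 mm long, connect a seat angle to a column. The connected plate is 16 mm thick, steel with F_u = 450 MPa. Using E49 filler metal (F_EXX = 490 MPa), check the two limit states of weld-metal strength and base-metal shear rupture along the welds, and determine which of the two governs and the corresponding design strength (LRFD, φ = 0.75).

φR_n ≈ 1720 kN (weld metal governs)

t_e = 0.707 × 14 = 9.898 mm; L = 790 mm.
Weld metal: φR_n = 0.75 × 0.6 × 490 × 9.898 × 790 × 10⁻³ = 1724 kN.
Base metal (shear rupture): φR_n = 0.75 × 0.6 × 450 × 16 × 790 × 10⁻³ = 2560 kN.
Governing: weld metal.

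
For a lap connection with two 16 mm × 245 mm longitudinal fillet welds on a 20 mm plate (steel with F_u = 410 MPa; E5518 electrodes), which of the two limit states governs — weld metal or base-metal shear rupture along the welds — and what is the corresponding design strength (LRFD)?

φR_n ≈ 1370 kN (weld metal governs)

E55XX → F_EXX = 550 MPa.
t_e = 0.707 × 16 = 11.31 mm; L = 490 mm.
Weld metal: φR_n = 0.75 × 0.6 × 550 × 11.31 × 490 × 10⁻³ = 1372 kN.
Base metal (shear rupture): φR_n = 0.75 × 0.6 × 410 × 20 × 490 × 10⁻³ = 1808 kN.
Governing: weld metal.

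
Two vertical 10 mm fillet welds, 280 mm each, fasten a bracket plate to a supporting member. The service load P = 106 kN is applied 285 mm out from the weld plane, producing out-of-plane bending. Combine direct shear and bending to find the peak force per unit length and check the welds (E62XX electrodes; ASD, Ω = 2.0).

f_max ≈ 1170 N/mm; adequate

E62XX → F_EXX = 620 MPa.
L_w = 2 × 280 = 560 mm; section modulus (unit throat) S = 2 × L²/6 = 26130 mm².
Direct shear f_v = P/L_w = 106×10³/560 = 189.3 N/mm.
Moment M = P × e = 106×10³ × 285 = 30210000 N·mm; bending f_b = M/S = 1156 N/mm.
f_max = √(f_v² + f_b²) = √(189.3² + 1156²) = 1171 N/mm.
r_n/Ω = (1/2.0) × 0.6 × 620 × (0.707 × 10) = 1315 N/mm → adequate.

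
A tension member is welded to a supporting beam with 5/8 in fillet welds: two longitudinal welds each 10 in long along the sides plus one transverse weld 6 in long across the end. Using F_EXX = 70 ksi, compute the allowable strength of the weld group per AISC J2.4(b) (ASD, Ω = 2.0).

t_e = 0.707 × 0.625 = 0.4419 in.
R_nwl = 0.6 × 70 × 0.4419 × 20 = 371.2 kips (longitudinal, 2 welds).
R_nwt = 0.6 × 70 × 0.4419 × 6 = 111.4 kips (transverse, base value).
(i) R_nwl + R_nwt = 482.5 kips; (ii) 0.85 R_nwl + 1.5 R_nwt = 482.5 kips.
R_n = max = 482.5 kips [governs: (ii)]; R_n/Ω = 241.3 kips.

R_n/Ω ≈ 241 kips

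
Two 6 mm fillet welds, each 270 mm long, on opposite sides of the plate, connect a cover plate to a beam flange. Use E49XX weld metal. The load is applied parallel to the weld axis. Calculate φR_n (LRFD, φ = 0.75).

E49XX → F_EXX = 490 MPa.
Effective throat t_e = 0.707 × 6 = 4.242 mm.
Total length L = 540 mm; A_we = 4.242 × 540 = 2291 mm².
F_nw = 0.6 F_EXX = 0.6 × 490 = 294 MPa.
φR_n = 0.75 × 294 × 2291 × 10⁻³ = 505.1 kN.

φR_n ≈ 505 kN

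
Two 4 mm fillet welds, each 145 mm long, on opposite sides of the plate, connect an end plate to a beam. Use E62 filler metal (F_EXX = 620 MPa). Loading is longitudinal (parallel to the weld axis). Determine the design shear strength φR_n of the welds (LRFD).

Effective throat t_e = 0.707 × 4 = 2.828 mm.
Total length L = 290 mm; A_we = 2.828 × 290 = 820.1 mm².
F_nw = 0.6 F_EXX = 0.6 × 620 = 372 MPa.
φR_n = 0.75 × 372 × 820.1 × 10⁻³ = 228.8 kN.

φR_n ≈ 229 kN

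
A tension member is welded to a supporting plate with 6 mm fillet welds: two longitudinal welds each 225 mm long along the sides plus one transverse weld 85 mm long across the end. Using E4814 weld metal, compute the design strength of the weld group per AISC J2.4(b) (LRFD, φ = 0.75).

E48XX → F_EXX = 480 MPa.
t_e = 0.707 × 6 = 4.242 mm.
R_nwl = 0.6 × 480 × 4.242 × 450 × 10⁻³ = 549.8 kN (longitudinal, 2 welds).
R_nwt = 0.6 × 480 × 4.242 × 85 × 10⁻³ = 103.8 kN (transverse, base value).
(i) R_nwl + R_nwt = 653.6 kN; (ii) 0.85 R_nwl + 1.5 R_nwt = 623.1 kN.
R_n = max = 653.6 kN [governs: (i)]; φR_n = 490.2 kN.

φR_n ≈ 490 kN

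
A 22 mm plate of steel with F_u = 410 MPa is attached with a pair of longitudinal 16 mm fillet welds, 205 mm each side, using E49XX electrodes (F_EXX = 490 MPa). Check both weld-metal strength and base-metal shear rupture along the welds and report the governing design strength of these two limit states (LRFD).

φR_n ≈ 1020 kN (weld metal governs)

t_e = 0.707 × 16 = 11.31 mm; L = 410 mm.
Weld metal: φR_n = 0.75 × 0.6 × 490 × 11.31 × 410 × 10⁻³ = 1023 kN.
Base metal (shear rupture): φR_n = 0.75 × 0.6 × 410 × 22 × 410 × 10⁻³ = 1664 kN.
Governing: weld metal.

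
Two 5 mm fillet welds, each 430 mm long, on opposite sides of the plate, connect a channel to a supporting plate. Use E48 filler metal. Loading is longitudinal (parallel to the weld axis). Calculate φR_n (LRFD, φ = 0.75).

φR_n ≈ 657 kN

E48XX → F_EXX = 480 MPa.
Effective throat t_e = 0.707 × 5 = 3.535 mm.
Total length L = 860 mm; A_we = 3.535 × 860 = 3040 mm².
F_nw = 0.6 F_EXX = 0.6 × 480 = 288 MPa.
φR_n = 0.75 × 288 × 3040 × 10⁻³ = 656.7 kN.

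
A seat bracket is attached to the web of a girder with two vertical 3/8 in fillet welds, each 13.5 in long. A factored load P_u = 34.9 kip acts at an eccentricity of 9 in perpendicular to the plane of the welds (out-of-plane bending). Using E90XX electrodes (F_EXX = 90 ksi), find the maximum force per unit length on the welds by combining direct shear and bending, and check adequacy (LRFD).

f_max ≈ 5.33 kip/in; adequate

L_w = 2 × 13.5 = 27 in; section modulus (unit throat) S = 2 × L²/6 = 60.75 in².
Direct shear f_v = P/L_w = 34.9/27 = 1.293 kip/in.
Moment M = P × e = 34.9 × 9 = 314.1 kip·in; bending f_b = M/S = 5.17 kip/in.
f_max = √(f_v² + f_b²) = √(1.293² + 5.17²) = 5.329 kip/in.
φr_n = 0.75 × 0.6 × 90 × (0.707 × 0.375) = 10.74 kip/in → adequate.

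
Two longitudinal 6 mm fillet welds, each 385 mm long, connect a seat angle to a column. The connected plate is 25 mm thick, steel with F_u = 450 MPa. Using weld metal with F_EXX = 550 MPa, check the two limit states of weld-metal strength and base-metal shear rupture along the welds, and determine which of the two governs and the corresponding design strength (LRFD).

t_e = 0.707 × 6 = 4.242 mm; L = 770 mm.
Weld metal: φR_n = 0.75 × 0.6 × 550 × 4.242 × 770 × 10⁻³ = 808.4 kN.
Base metal (shear rupture): φR_n = 0.75 × 0.6 × 450 × 25 × 770 × 10⁻³ = 3898 kN.
Governing: weld metal.

φR_n ≈ 808 kN (weld metal governs)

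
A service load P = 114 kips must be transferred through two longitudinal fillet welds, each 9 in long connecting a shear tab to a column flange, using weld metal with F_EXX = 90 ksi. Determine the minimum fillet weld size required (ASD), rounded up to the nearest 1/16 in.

Total weld length L = 18 in.
Required throat t_e = P × Ω / (0.6 F_EXX × L) = 114 × 2.0 / (0.6 × 90 × 18) = 0.2346 in.
Required leg w = t_e / 0.707 = 0.3318 in → use 3/8 in.

w = 3/8 in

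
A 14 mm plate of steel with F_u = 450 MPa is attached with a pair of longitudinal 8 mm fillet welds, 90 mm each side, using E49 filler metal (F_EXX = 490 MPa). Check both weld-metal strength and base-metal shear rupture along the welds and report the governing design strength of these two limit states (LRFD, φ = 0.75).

φR_n ≈ 224 kN (weld metal governs)

t_e = 0.707 × 8 = 5.656 mm; L = 180 mm.
Weld metal: φR_n = 0.75 × 0.6 × 490 × 5.656 × 180 × 10⁻³ = 224.5 kN.
Base metal (shear rupture): φR_n = 0.75 × 0.6 × 450 × 14 × 180 × 10⁻³ = 510.3 kN.
Governing: weld metal.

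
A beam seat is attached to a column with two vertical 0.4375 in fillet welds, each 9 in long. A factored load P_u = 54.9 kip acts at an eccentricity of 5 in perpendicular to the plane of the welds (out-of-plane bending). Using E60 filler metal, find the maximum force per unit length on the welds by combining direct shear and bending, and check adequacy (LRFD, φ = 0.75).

E60XX → F_EXX = 60 ksi.
L_w = 2 × 9 = 18 in; section modulus (unit throat) S = 2 × L²/6 = 27 in².
Direct shear f_v = P/L_w = 54.9/18 = 3.05 kip/in.
Moment M = P × e = 54.9 × 5 = 274.5 kip·in; bending f_b = M/S = 10.17 kip/in.
f_max = √(f_v² + f_b²) = √(3.05² + 10.17²) = 10.61 kip/in.
φr_n = 0.75 × 0.6 × 60 × (0.707 × 0.4375) = 8.351 kip/in → NOT adequate.

f_max ≈ 10.6 kip/in; NOT adequate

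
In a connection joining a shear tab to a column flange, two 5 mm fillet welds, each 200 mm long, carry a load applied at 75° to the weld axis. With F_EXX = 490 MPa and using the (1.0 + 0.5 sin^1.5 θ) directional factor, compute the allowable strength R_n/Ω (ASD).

R_n/Ω ≈ 307 kN

t_e = 0.707 × 5 = 3.535 mm; A_we = 3.535 × 400 = 1414 mm².
Directional factor: 1.0 + 0.5 sin^1.5(75°) = 1.475.
F_nw = 0.6 × 490 × 1.475 = 433.6 MPa.
R_n/Ω = (433.6 × 1414) / 2.0 × 10⁻³ = 306.5 kN.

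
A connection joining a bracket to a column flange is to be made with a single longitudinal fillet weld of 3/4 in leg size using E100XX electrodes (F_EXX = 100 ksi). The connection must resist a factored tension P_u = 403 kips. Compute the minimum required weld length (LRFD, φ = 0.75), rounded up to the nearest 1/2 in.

L = 17 in

Throat t_e = 0.707 × 0.75 = 0.5302 in.
φr_n = 0.75 × 0.6 × 100 × 0.5302 = 23.86 kips/in.
L_req = P_u / φr_n = 403 / 23.86 = 16.89 in total.
Round up → use L = 17 in.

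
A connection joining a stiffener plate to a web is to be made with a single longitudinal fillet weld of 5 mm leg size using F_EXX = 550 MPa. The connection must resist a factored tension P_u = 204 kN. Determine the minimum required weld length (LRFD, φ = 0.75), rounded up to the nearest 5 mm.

L = 235 mm

Throat t_e = 0.707 × 5 = 3.535 mm.
φr_n = 0.75 × 0.6 × 550 × 3.535 × 10⁻³ = 0.8749 kN/mm.
L_req = P_u / φr_n = 204 / 0.8749 = 233.2 mm total.
Round up → use L = 235 mm.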